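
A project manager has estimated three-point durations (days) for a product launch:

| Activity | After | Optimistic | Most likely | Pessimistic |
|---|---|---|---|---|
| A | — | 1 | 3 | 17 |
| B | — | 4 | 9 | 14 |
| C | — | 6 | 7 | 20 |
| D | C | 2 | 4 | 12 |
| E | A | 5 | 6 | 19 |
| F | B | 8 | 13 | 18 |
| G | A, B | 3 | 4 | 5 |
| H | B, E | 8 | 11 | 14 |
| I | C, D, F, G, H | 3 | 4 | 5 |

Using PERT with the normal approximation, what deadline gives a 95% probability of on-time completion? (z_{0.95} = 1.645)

te_A = (1 + 4·3 + 17)/6 = 30/6 = 5; σ²_A = ((17−1)/6)² = 7.111
te_B = (4 + 4·9 + 14)/6 = 54/6 = 9; σ²_B = ((14−4)/6)² = 2.778
te_C = (6 + 4·7 + 20)/6 = 54/6 = 9; σ²_C = ((20−6)/6)² = 5.444
te_D = (2 + 4·4 + 12)/6 = 30/6 = 5; σ²_D = ((12−2)/6)² = 2.778
te_E = (5 + 4·6 + 19)/6 = 48/6 = 8; σ²_E = ((19−5)/6)² = 5.444
te_F = (8 + 4·13 + 18)/6 = 78/6 = 13; σ²_F = ((18−8)/6)² = 2.778
te_G = (3 + 4·4 + 5)/6 = 24/6 = 4; σ²_G = ((5−3)/6)² = 0.111
te_H = (8 + 4·11 + 14)/6 = 66/6 = 11; σ²_H = ((14−8)/6)² = 1.000
te_I = (3 + 4·4 + 5)/6 = 24/6 = 4; σ²_I = ((5−3)/6)² = 0.111

Forward pass:
ES_A = 0; EF_A = 5
ES_B = 0; EF_B = 9
ES_C = 0; EF_C = 9
ES_D = 9; EF_D = 9+5 = 14
ES_E = 5; EF_E = 5+8 = 13
ES_F = 9; EF_F = 9+13 = 22
ES_G = max(EF_A=5, EF_B=9) = 9; EF_G = 9+4 = 13
ES_H = max(EF_B=9, EF_E=13) = 13; EF_H = 13+11 = 24
ES_I = max(EF_C=9, EF_D=14, EF_F=22, EF_G=13, EF_H=24) = 24; EF_I = 24+4 = 28
Expected project duration μ = 28 days. Critical path: A → E → H → I.

Variance along critical path = 7.111 + 5.444 + 1.000 + 0.111 = 13.667; σ = 3.697 days.
D = μ + z·σ = 28 + 1.645·3.697 = 34.1 days

34.1 days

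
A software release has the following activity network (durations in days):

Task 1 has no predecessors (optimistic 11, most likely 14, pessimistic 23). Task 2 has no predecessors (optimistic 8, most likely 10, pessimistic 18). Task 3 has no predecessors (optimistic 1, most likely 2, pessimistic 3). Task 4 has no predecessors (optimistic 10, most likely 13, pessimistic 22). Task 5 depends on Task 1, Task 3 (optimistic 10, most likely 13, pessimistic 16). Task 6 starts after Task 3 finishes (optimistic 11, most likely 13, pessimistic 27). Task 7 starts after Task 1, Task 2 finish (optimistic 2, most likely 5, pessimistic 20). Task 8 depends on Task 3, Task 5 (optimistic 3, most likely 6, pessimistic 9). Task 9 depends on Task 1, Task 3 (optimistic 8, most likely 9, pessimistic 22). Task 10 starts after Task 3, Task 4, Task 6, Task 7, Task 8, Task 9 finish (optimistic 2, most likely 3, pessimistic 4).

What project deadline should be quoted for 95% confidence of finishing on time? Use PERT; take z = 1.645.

te_Task 1 = (11 + 4·14 + 23)/6 = 90/6 = 15; σ²_Task 1 = ((23−11)/6)² = 4.000
te_Task 2 = (8 + 4·10 + 18)/6 = 66/6 = 11; σ²_Task 2 = ((18−8)/6)² = 2.778
te_Task 3 = (1 + 4·2 + 3)/6 = 12/6 = 2; σ²_Task 3 = ((3−1)/6)² = 0.111
te_Task 4 = (10 + 4·13 + 22)/6 = 84/6 = 14; σ²_Task 4 = ((22−10)/6)² = 4.000
te_Task 5 = (10 + 4·13 + 16)/6 = 78/6 = 13; σ²_Task 5 = ((16−10)/6)² = 1.000
te_Task 6 = (11 + 4·13 + 27)/6 = 90/6 = 15; σ²_Task 6 = ((27−11)/6)² = 7.111
te_Task 7 = (2 + 4·5 + 20)/6 = 42/6 = 7; σ²_Task 7 = ((20−2)/6)² = 9.000
te_Task 8 = (3 + 4·6 + 9)/6 = 36/6 = 6; σ²_Task 8 = ((9−3)/6)² = 1.000
te_Task 9 = (8 + 4·9 + 22)/6 = 66/6 = 11; σ²_Task 9 = ((22−8)/6)² = 5.444
te_Task 10 = (2 + 4·3 + 4)/6 = 18/6 = 3; σ²_Task 10 = ((4−2)/6)² = 0.111

Forward pass:
ES_Task 1 = 0; EF_Task 1 = 15
ES_Task 2 = 0; EF_Task 2 = 11
ES_Task 3 = 0; EF_Task 3 = 2
ES_Task 4 = 0; EF_Task 4 = 14
ES_Task 5 = max(EF_Task 1=15, EF_Task 3=2) = 15; EF_Task 5 = 15+13 = 28
ES_Task 6 = 2; EF_Task 6 = 2+15 = 17
ES_Task 7 = max(EF_Task 1=15, EF_Task 2=11) = 15; EF_Task 7 = 15+7 = 22
ES_Task 8 = max(EF_Task 3=2, EF_Task 5=28) = 28; EF_Task 8 = 28+6 = 34
ES_Task 9 = max(EF_Task 1=15, EF_Task 3=2) = 15; EF_Task 9 = 15+11 = 26
ES_Task 10 = max(EF_Task 3=2, EF_Task 4=14, EF_Task 6=17, EF_Task 7=22, EF_Task 8=34, EF_Task 9=26) = 34; EF_Task 10 = 34+3 = 37
Expected project duration μ = 37 days. Critical path: Task 1 → Task 5 → Task 8 → Task 10.

Variance along critical path = 4.000 + 1.000 + 1.000 + 0.111 = 6.111; σ = 2.472 days.
D = μ + z·σ = 37 + 1.645·2.472 = 41.1 days

41.1 days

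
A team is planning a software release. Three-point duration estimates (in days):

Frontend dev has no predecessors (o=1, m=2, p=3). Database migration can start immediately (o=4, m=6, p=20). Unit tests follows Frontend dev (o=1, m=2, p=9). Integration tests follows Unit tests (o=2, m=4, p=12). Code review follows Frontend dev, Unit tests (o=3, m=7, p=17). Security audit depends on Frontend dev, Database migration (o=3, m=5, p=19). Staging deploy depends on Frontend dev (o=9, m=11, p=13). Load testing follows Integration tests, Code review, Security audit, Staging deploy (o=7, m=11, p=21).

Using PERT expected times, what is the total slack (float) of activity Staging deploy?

2 days

te_Frontend dev = (1 + 4·2 + 3)/6 = 12/6 = 2
te_Database migration = (4 + 4·6 + 20)/6 = 48/6 = 8
te_Unit tests = (1 + 4·2 + 9)/6 = 18/6 = 3
te_Integration tests = (2 + 4·4 + 12)/6 = 30/6 = 5
te_Code review = (3 + 4·7 + 17)/6 = 48/6 = 8
te_Security audit = (3 + 4·5 + 19)/6 = 42/6 = 7
te_Staging deploy = (9 + 4·11 + 13)/6 = 66/6 = 11
te_Load testing = (7 + 4·11 + 21)/6 = 72/6 = 12

Forward pass:
ES_Frontend dev = 0; EF_Frontend dev = 2
ES_Database migration = 0; EF_Database migration = 8
ES_Unit tests = 2; EF_Unit tests = 2+3 = 5
ES_Integration tests = 5; EF_Integration tests = 5+5 = 10
ES_Code review = max(EF_Frontend dev=2, EF_Unit tests=5) = 5; EF_Code review = 5+8 = 13
ES_Security audit = max(EF_Frontend dev=2, EF_Database migration=8) = 8; EF_Security audit = 8+7 = 15
ES_Staging deploy = 2; EF_Staging deploy = 2+11 = 13
ES_Load testing = max(EF_Integration tests=10, EF_Code review=13, EF_Security audit=15, EF_Staging deploy=13) = 15; EF_Load testing = 15+12 = 27
Expected project duration μ = 27 days. Critical path: Database migration → Security audit → Load testing.

Backward pass:
LF_Load testing = 27; LS_Load testing = 27−12 = 15
LF_Staging deploy = LS_Load testing = 15; LS_Staging deploy = 15−11 = 4
LF_Security audit = LS_Load testing = 15; LS_Security audit = 15−7 = 8
LF_Code review = LS_Load testing = 15; LS_Code review = 15−8 = 7
LF_Integration tests = LS_Load testing = 15; LS_Integration tests = 15−5 = 10
LF_Unit tests = min(LS_Integration tests=10, LS_Code review=7) = 7; LS_Unit tests = 7−3 = 4
LF_Database migration = LS_Security audit = 8; LS_Database migration = 8−8 = 0
LF_Frontend dev = min(LS_Unit tests=4, LS_Code review=7, LS_Security audit=8, LS_Staging deploy=4) = 4; LS_Frontend dev = 4−2 = 2
Slack_Staging deploy = LS_Staging deploy − ES_Staging deploy = 4 − 2 = 2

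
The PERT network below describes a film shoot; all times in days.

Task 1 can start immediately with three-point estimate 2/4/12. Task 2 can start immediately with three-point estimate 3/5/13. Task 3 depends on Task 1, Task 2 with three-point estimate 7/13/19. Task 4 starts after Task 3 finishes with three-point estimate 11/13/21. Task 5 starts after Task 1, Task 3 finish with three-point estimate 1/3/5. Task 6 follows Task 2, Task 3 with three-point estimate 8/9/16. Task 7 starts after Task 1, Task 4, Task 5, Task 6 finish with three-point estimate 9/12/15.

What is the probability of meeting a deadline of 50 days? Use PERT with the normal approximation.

0.938

te_Task 1 = (2 + 4·4 + 12)/6 = 30/6 = 5; σ²_Task 1 = ((12−2)/6)² = 2.778
te_Task 2 = (3 + 4·5 + 13)/6 = 36/6 = 6; σ²_Task 2 = ((13−3)/6)² = 2.778
te_Task 3 = (7 + 4·13 + 19)/6 = 78/6 = 13; σ²_Task 3 = ((19−7)/6)² = 4.000
te_Task 4 = (11 + 4·13 + 21)/6 = 84/6 = 14; σ²_Task 4 = ((21−11)/6)² = 2.778
te_Task 5 = (1 + 4·3 + 5)/6 = 18/6 = 3; σ²_Task 5 = ((5−1)/6)² = 0.444
te_Task 6 = (8 + 4·9 + 16)/6 = 60/6 = 10; σ²_Task 6 = ((16−8)/6)² = 1.778
te_Task 7 = (9 + 4·12 + 15)/6 = 72/6 = 12; σ²_Task 7 = ((15−9)/6)² = 1.000

Forward pass:
ES_Task 1 = 0; EF_Task 1 = 5
ES_Task 2 = 0; EF_Task 2 = 6
ES_Task 3 = max(EF_Task 1=5, EF_Task 2=6) = 6; EF_Task 3 = 6+13 = 19
ES_Task 4 = 19; EF_Task 4 = 19+14 = 33
ES_Task 5 = max(EF_Task 1=5, EF_Task 3=19) = 19; EF_Task 5 = 19+3 = 22
ES_Task 6 = max(EF_Task 2=6, EF_Task 3=19) = 19; EF_Task 6 = 19+10 = 29
ES_Task 7 = max(EF_Task 1=5, EF_Task 4=33, EF_Task 5=22, EF_Task 6=29) = 33; EF_Task 7 = 33+12 = 45
Expected project duration μ = 45 days. Critical path: Task 2 → Task 3 → Task 4 → Task 7.

Variance along critical path = 2.778 + 4.000 + 2.778 + 1.000 = 10.556; σ = √10.556 = 3.249 days.
Z = (50 − 45) / 3.249 = 1.539
P(T ≤ 50) = Φ(1.539) ≈ 0.938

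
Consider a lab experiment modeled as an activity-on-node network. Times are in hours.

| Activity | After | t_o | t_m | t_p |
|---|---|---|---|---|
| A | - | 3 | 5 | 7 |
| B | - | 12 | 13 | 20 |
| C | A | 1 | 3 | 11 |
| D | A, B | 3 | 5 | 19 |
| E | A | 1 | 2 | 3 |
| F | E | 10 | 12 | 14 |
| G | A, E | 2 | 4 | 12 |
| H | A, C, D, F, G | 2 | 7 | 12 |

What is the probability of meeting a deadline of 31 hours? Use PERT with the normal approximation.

te_A = (3 + 4·5 + 7)/6 = 30/6 = 5; σ²_A = ((7−3)/6)² = 0.444
te_B = (12 + 4·13 + 20)/6 = 84/6 = 14; σ²_B = ((20−12)/6)² = 1.778
te_C = (1 + 4·3 + 11)/6 = 24/6 = 4; σ²_C = ((11−1)/6)² = 2.778
te_D = (3 + 4·5 + 19)/6 = 42/6 = 7; σ²_D = ((19−3)/6)² = 7.111
te_E = (1 + 4·2 + 3)/6 = 12/6 = 2; σ²_E = ((3−1)/6)² = 0.111
te_F = (10 + 4·12 + 14)/6 = 72/6 = 12; σ²_F = ((14−10)/6)² = 0.444
te_G = (2 + 4·4 + 12)/6 = 30/6 = 5; σ²_G = ((12−2)/6)² = 2.778
te_H = (2 + 4·7 + 12)/6 = 42/6 = 7; σ²_H = ((12−2)/6)² = 2.778

Forward pass:
ES_A = 0; EF_A = 5
ES_B = 0; EF_B = 14
ES_C = 5; EF_C = 5+4 = 9
ES_D = max(EF_A=5, EF_B=14) = 14; EF_D = 14+7 = 21
ES_E = 5; EF_E = 5+2 = 7
ES_F = 7; EF_F = 7+12 = 19
ES_G = max(EF_A=5, EF_E=7) = 7; EF_G = 7+5 = 12
ES_H = max(EF_A=5, EF_C=9, EF_D=21, EF_F=19, EF_G=12) = 21; EF_H = 21+7 = 28
Expected project duration μ = 28 hours. Critical path: B → D → H.

Variance along critical path = 1.778 + 7.111 + 2.778 = 11.667; σ = √11.667 = 3.416 hours.
Z = (31 − 28) / 3.416 = 0.878
P(T ≤ 31) = Φ(0.878) ≈ 0.810

0.810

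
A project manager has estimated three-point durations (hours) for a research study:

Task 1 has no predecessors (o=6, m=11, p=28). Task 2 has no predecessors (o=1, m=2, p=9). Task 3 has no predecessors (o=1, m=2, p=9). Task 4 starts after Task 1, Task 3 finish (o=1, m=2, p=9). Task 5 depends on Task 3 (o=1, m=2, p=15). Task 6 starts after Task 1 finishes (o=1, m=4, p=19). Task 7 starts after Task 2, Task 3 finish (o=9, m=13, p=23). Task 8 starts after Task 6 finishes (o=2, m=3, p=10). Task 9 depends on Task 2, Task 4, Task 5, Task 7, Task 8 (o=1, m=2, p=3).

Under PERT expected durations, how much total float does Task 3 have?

te_Task 1 = (6 + 4·11 + 28)/6 = 78/6 = 13
te_Task 2 = (1 + 4·2 + 9)/6 = 18/6 = 3
te_Task 3 = (1 + 4·2 + 9)/6 = 18/6 = 3
te_Task 4 = (1 + 4·2 + 9)/6 = 18/6 = 3
te_Task 5 = (1 + 4·2 + 15)/6 = 24/6 = 4
te_Task 6 = (1 + 4·4 + 19)/6 = 36/6 = 6
te_Task 7 = (9 + 4·13 + 23)/6 = 84/6 = 14
te_Task 8 = (2 + 4·3 + 10)/6 = 24/6 = 4
te_Task 9 = (1 + 4·2 + 3)/6 = 12/6 = 2

Forward pass:
ES_Task 1 = 0; EF_Task 1 = 13
ES_Task 2 = 0; EF_Task 2 = 3
ES_Task 3 = 0; EF_Task 3 = 3
ES_Task 4 = max(EF_Task 1=13, EF_Task 3=3) = 13; EF_Task 4 = 13+3 = 16
ES_Task 5 = 3; EF_Task 5 = 3+4 = 7
ES_Task 6 = 13; EF_Task 6 = 13+6 = 19
ES_Task 7 = max(EF_Task 2=3, EF_Task 3=3) = 3; EF_Task 7 = 3+14 = 17
ES_Task 8 = 19; EF_Task 8 = 19+4 = 23
ES_Task 9 = max(EF_Task 2=3, EF_Task 4=16, EF_Task 5=7, EF_Task 7=17, EF_Task 8=23) = 23; EF_Task 9 = 23+2 = 25
Expected project duration μ = 25 hours. Critical path: Task 1 → Task 6 → Task 8 → Task 9.

Backward pass:
LF_Task 9 = 25; LS_Task 9 = 25−2 = 23
LF_Task 8 = LS_Task 9 = 23; LS_Task 8 = 23−4 = 19
LF_Task 7 = LS_Task 9 = 23; LS_Task 7 = 23−14 = 9
LF_Task 6 = LS_Task 8 = 19; LS_Task 6 = 19−6 = 13
LF_Task 5 = LS_Task 9 = 23; LS_Task 5 = 23−4 = 19
LF_Task 4 = LS_Task 9 = 23; LS_Task 4 = 23−3 = 20
LF_Task 3 = min(LS_Task 4=20, LS_Task 5=19, LS_Task 7=9) = 9; LS_Task 3 = 9−3 = 6
LF_Task 2 = min(LS_Task 7=9, LS_Task 9=23) = 9; LS_Task 2 = 9−3 = 6
LF_Task 1 = min(LS_Task 4=20, LS_Task 6=13) = 13; LS_Task 1 = 13−13 = 0
Slack_Task 3 = LS_Task 3 − ES_Task 3 = 6 − 0 = 6

6 hours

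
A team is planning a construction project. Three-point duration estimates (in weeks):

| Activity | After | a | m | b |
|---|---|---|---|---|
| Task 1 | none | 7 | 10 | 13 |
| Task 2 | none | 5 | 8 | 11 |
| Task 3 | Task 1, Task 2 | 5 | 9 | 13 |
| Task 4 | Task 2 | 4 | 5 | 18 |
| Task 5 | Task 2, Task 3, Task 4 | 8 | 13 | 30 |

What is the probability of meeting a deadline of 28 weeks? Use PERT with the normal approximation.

te_Task 1 = (7 + 4·10 + 13)/6 = 60/6 = 10; σ²_Task 1 = ((13−7)/6)² = 1.000
te_Task 2 = (5 + 4·8 + 11)/6 = 48/6 = 8; σ²_Task 2 = ((11−5)/6)² = 1.000
te_Task 3 = (5 + 4·9 + 13)/6 = 54/6 = 9; σ²_Task 3 = ((13−5)/6)² = 1.778
te_Task 4 = (4 + 4·5 + 18)/6 = 42/6 = 7; σ²_Task 4 = ((18−4)/6)² = 5.444
te_Task 5 = (8 + 4·13 + 30)/6 = 90/6 = 15; σ²_Task 5 = ((30−8)/6)² = 13.444

Forward pass:
ES_Task 1 = 0; EF_Task 1 = 10
ES_Task 2 = 0; EF_Task 2 = 8
ES_Task 3 = max(EF_Task 1=10, EF_Task 2=8) = 10; EF_Task 3 = 10+9 = 19
ES_Task 4 = 8; EF_Task 4 = 8+7 = 15
ES_Task 5 = max(EF_Task 2=8, EF_Task 3=19, EF_Task 4=15) = 19; EF_Task 5 = 19+15 = 34
Expected project duration μ = 34 weeks. Critical path: Task 1 → Task 3 → Task 5.

Variance along critical path = 1.000 + 1.778 + 13.444 = 16.222; σ = √16.222 = 4.028 weeks.
Z = (28 − 34) / 4.028 = -1.490
P(T ≤ 28) = Φ(-1.490) ≈ 0.068

0.068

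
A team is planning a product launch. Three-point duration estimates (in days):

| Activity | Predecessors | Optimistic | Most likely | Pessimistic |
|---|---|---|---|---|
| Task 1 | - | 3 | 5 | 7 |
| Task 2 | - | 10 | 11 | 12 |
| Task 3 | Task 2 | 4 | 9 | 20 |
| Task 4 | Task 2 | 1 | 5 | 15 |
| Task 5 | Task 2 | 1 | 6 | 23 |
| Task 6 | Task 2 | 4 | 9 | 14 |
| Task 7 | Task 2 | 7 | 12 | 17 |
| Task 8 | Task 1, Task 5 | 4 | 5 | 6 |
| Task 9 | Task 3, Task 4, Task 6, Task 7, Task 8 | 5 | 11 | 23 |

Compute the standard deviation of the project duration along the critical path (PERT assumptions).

4.76 days

te_Task 1 = (3 + 4·5 + 7)/6 = 30/6 = 5; σ²_Task 1 = ((7−3)/6)² = 0.444
te_Task 2 = (10 + 4·11 + 12)/6 = 66/6 = 11; σ²_Task 2 = ((12−10)/6)² = 0.111
te_Task 3 = (4 + 4·9 + 20)/6 = 60/6 = 10; σ²_Task 3 = ((20−4)/6)² = 7.111
te_Task 4 = (1 + 4·5 + 15)/6 = 36/6 = 6; σ²_Task 4 = ((15−1)/6)² = 5.444
te_Task 5 = (1 + 4·6 + 23)/6 = 48/6 = 8; σ²_Task 5 = ((23−1)/6)² = 13.444
te_Task 6 = (4 + 4·9 + 14)/6 = 54/6 = 9; σ²_Task 6 = ((14−4)/6)² = 2.778
te_Task 7 = (7 + 4·12 + 17)/6 = 72/6 = 12; σ²_Task 7 = ((17−7)/6)² = 2.778
te_Task 8 = (4 + 4·5 + 6)/6 = 30/6 = 5; σ²_Task 8 = ((6−4)/6)² = 0.111
te_Task 9 = (5 + 4·11 + 23)/6 = 72/6 = 12; σ²_Task 9 = ((23−5)/6)² = 9.000

Forward pass:
ES_Task 1 = 0; EF_Task 1 = 5
ES_Task 2 = 0; EF_Task 2 = 11
ES_Task 3 = 11; EF_Task 3 = 11+10 = 21
ES_Task 4 = 11; EF_Task 4 = 11+6 = 17
ES_Task 5 = 11; EF_Task 5 = 11+8 = 19
ES_Task 6 = 11; EF_Task 6 = 11+9 = 20
ES_Task 7 = 11; EF_Task 7 = 11+12 = 23
ES_Task 8 = max(EF_Task 1=5, EF_Task 5=19) = 19; EF_Task 8 = 19+5 = 24
ES_Task 9 = max(EF_Task 3=21, EF_Task 4=17, EF_Task 6=20, EF_Task 7=23, EF_Task 8=24) = 24; EF_Task 9 = 24+12 = 36
Expected project duration μ = 36 days. Critical path: Task 2 → Task 5 → Task 8 → Task 9.

Variance along critical path = 0.111 + 13.444 + 0.111 + 9.000 = 22.667
σ = √22.667 = 4.761 days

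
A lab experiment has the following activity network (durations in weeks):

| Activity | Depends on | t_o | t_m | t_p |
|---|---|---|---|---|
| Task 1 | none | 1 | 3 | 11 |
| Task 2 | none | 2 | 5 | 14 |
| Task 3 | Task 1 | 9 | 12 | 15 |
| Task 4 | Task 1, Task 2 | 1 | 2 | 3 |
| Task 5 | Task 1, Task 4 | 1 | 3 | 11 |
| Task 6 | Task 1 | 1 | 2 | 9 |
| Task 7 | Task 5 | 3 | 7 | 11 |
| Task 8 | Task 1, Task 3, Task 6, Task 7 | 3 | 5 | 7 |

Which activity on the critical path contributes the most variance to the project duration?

Task 2

te_Task 1 = (1 + 4·3 + 11)/6 = 24/6 = 4; σ²_Task 1 = ((11−1)/6)² = 2.778
te_Task 2 = (2 + 4·5 + 14)/6 = 36/6 = 6; σ²_Task 2 = ((14−2)/6)² = 4.000
te_Task 3 = (9 + 4·12 + 15)/6 = 72/6 = 12; σ²_Task 3 = ((15−9)/6)² = 1.000
te_Task 4 = (1 + 4·2 + 3)/6 = 12/6 = 2; σ²_Task 4 = ((3−1)/6)² = 0.111
te_Task 5 = (1 + 4·3 + 11)/6 = 24/6 = 4; σ²_Task 5 = ((11−1)/6)² = 2.778
te_Task 6 = (1 + 4·2 + 9)/6 = 18/6 = 3; σ²_Task 6 = ((9−1)/6)² = 1.778
te_Task 7 = (3 + 4·7 + 11)/6 = 42/6 = 7; σ²_Task 7 = ((11−3)/6)² = 1.778
te_Task 8 = (3 + 4·5 + 7)/6 = 30/6 = 5; σ²_Task 8 = ((7−3)/6)² = 0.444

Forward pass:
ES_Task 1 = 0; EF_Task 1 = 4
ES_Task 2 = 0; EF_Task 2 = 6
ES_Task 3 = 4; EF_Task 3 = 4+12 = 16
ES_Task 4 = max(EF_Task 1=4, EF_Task 2=6) = 6; EF_Task 4 = 6+2 = 8
ES_Task 5 = max(EF_Task 1=4, EF_Task 4=8) = 8; EF_Task 5 = 8+4 = 12
ES_Task 6 = 4; EF_Task 6 = 4+3 = 7
ES_Task 7 = 12; EF_Task 7 = 12+7 = 19
ES_Task 8 = max(EF_Task 1=4, EF_Task 3=16, EF_Task 6=7, EF_Task 7=19) = 19; EF_Task 8 = 19+5 = 24
Expected project duration μ = 24 weeks. Critical path: Task 2 → Task 4 → Task 5 → Task 7 → Task 8.

Variances on critical path: σ²_Task 2=4.000, σ²_Task 4=0.111, σ²_Task 5=2.778, σ²_Task 7=1.778, σ²_Task 8=0.444.
Largest is σ²_Task 2 = 4.000.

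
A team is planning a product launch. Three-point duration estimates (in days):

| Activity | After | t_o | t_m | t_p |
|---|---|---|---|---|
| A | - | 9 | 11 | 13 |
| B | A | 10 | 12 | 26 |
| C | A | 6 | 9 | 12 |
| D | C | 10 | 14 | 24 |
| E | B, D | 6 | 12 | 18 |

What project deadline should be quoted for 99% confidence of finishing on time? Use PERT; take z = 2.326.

te_A = (9 + 4·11 + 13)/6 = 66/6 = 11; σ²_A = ((13−9)/6)² = 0.444
te_B = (10 + 4·12 + 26)/6 = 84/6 = 14; σ²_B = ((26−10)/6)² = 7.111
te_C = (6 + 4·9 + 12)/6 = 54/6 = 9; σ²_C = ((12−6)/6)² = 1.000
te_D = (10 + 4·14 + 24)/6 = 90/6 = 15; σ²_D = ((24−10)/6)² = 5.444
te_E = (6 + 4·12 + 18)/6 = 72/6 = 12; σ²_E = ((18−6)/6)² = 4.000

Forward pass:
ES_A = 0; EF_A = 11
ES_B = 11; EF_B = 11+14 = 25
ES_C = 11; EF_C = 11+9 = 20
ES_D = 20; EF_D = 20+15 = 35
ES_E = max(EF_B=25, EF_D=35) = 35; EF_E = 35+12 = 47
Expected project duration μ = 47 days. Critical path: A → C → D → E.

Variance along critical path = 0.444 + 1.000 + 5.444 + 4.000 = 10.889; σ = 3.300 days.
D = μ + z·σ = 47 + 2.326·3.300 = 54.7 days

54.7 days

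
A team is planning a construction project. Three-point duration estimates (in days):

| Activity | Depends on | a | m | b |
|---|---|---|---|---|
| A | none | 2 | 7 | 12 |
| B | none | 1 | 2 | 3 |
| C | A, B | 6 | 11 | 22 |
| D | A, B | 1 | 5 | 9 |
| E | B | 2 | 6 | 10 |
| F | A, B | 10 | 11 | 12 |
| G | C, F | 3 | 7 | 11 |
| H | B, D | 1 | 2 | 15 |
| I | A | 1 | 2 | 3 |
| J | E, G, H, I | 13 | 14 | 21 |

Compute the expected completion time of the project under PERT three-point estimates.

te_A = (2 + 4·7 + 12)/6 = 42/6 = 7
te_B = (1 + 4·2 + 3)/6 = 12/6 = 2
te_C = (6 + 4·11 + 22)/6 = 72/6 = 12
te_D = (1 + 4·5 + 9)/6 = 30/6 = 5
te_E = (2 + 4·6 + 10)/6 = 36/6 = 6
te_F = (10 + 4·11 + 12)/6 = 66/6 = 11
te_G = (3 + 4·7 + 11)/6 = 42/6 = 7
te_H = (1 + 4·2 + 15)/6 = 24/6 = 4
te_I = (1 + 4·2 + 3)/6 = 12/6 = 2
te_J = (13 + 4·14 + 21)/6 = 90/6 = 15

Forward pass:
ES_A = 0; EF_A = 7
ES_B = 0; EF_B = 2
ES_C = max(EF_A=7, EF_B=2) = 7; EF_C = 7+12 = 19
ES_D = max(EF_A=7, EF_B=2) = 7; EF_D = 7+5 = 12
ES_E = 2; EF_E = 2+6 = 8
ES_F = max(EF_A=7, EF_B=2) = 7; EF_F = 7+11 = 18
ES_G = max(EF_C=19, EF_F=18) = 19; EF_G = 19+7 = 26
ES_H = max(EF_B=2, EF_D=12) = 12; EF_H = 12+4 = 16
ES_I = 7; EF_I = 7+2 = 9
ES_J = max(EF_E=8, EF_G=26, EF_H=16, EF_I=9) = 26; EF_J = 26+15 = 41
Expected project duration μ = 41 days. Critical path: A → C → G → J.

41 days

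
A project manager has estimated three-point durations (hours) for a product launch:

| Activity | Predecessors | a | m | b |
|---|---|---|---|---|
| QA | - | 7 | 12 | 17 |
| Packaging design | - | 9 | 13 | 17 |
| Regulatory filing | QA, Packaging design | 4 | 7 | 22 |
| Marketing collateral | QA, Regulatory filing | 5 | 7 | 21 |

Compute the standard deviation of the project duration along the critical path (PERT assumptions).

4.23 hours

te_QA = (7 + 4·12 + 17)/6 = 72/6 = 12; σ²_QA = ((17−7)/6)² = 2.778
te_Packaging design = (9 + 4·13 + 17)/6 = 78/6 = 13; σ²_Packaging design = ((17−9)/6)² = 1.778
te_Regulatory filing = (4 + 4·7 + 22)/6 = 54/6 = 9; σ²_Regulatory filing = ((22−4)/6)² = 9.000
te_Marketing collateral = (5 + 4·7 + 21)/6 = 54/6 = 9; σ²_Marketing collateral = ((21−5)/6)² = 7.111

Forward pass:
ES_QA = 0; EF_QA = 12
ES_Packaging design = 0; EF_Packaging design = 13
ES_Regulatory filing = max(EF_QA=12, EF_Packaging design=13) = 13; EF_Regulatory filing = 13+9 = 22
ES_Marketing collateral = max(EF_QA=12, EF_Regulatory filing=22) = 22; EF_Marketing collateral = 22+9 = 31
Expected project duration μ = 31 hours. Critical path: Packaging design → Regulatory filing → Marketing collateral.

Variance along critical path = 1.778 + 9.000 + 7.111 = 17.889
σ = √17.889 = 4.230 hours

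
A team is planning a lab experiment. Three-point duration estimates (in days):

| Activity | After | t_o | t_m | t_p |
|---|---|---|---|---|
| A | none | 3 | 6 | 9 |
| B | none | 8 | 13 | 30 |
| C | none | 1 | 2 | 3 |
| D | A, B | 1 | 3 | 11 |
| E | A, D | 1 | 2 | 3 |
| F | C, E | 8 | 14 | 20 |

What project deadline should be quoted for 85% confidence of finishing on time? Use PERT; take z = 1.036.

te_A = (3 + 4·6 + 9)/6 = 36/6 = 6; σ²_A = ((9−3)/6)² = 1.000
te_B = (8 + 4·13 + 30)/6 = 90/6 = 15; σ²_B = ((30−8)/6)² = 13.444
te_C = (1 + 4·2 + 3)/6 = 12/6 = 2; σ²_C = ((3−1)/6)² = 0.111
te_D = (1 + 4·3 + 11)/6 = 24/6 = 4; σ²_D = ((11−1)/6)² = 2.778
te_E = (1 + 4·2 + 3)/6 = 12/6 = 2; σ²_E = ((3−1)/6)² = 0.111
te_F = (8 + 4·14 + 20)/6 = 84/6 = 14; σ²_F = ((20−8)/6)² = 4.000

Forward pass:
ES_A = 0; EF_A = 6
ES_B = 0; EF_B = 15
ES_C = 0; EF_C = 2
ES_D = max(EF_A=6, EF_B=15) = 15; EF_D = 15+4 = 19
ES_E = max(EF_A=6, EF_D=19) = 19; EF_E = 19+2 = 21
ES_F = max(EF_C=2, EF_E=21) = 21; EF_F = 21+14 = 35
Expected project duration μ = 35 days. Critical path: B → D → E → F.

Variance along critical path = 13.444 + 2.778 + 0.111 + 4.000 = 20.333; σ = 4.509 days.
D = μ + z·σ = 35 + 1.036·4.509 = 39.7 days

39.7 days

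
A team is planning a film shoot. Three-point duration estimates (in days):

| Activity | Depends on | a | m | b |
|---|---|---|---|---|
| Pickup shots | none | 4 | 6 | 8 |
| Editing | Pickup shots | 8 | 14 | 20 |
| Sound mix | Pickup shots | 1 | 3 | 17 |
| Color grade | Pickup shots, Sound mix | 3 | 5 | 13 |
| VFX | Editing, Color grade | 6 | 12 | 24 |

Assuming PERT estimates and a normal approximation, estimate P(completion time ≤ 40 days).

0.972

te_Pickup shots = (4 + 4·6 + 8)/6 = 36/6 = 6; σ²_Pickup shots = ((8−4)/6)² = 0.444
te_Editing = (8 + 4·14 + 20)/6 = 84/6 = 14; σ²_Editing = ((20−8)/6)² = 4.000
te_Sound mix = (1 + 4·3 + 17)/6 = 30/6 = 5; σ²_Sound mix = ((17−1)/6)² = 7.111
te_Color grade = (3 + 4·5 + 13)/6 = 36/6 = 6; σ²_Color grade = ((13−3)/6)² = 2.778
te_VFX = (6 + 4·12 + 24)/6 = 78/6 = 13; σ²_VFX = ((24−6)/6)² = 9.000

Forward pass:
ES_Pickup shots = 0; EF_Pickup shots = 6
ES_Editing = 6; EF_Editing = 6+14 = 20
ES_Sound mix = 6; EF_Sound mix = 6+5 = 11
ES_Color grade = max(EF_Pickup shots=6, EF_Sound mix=11) = 11; EF_Color grade = 11+6 = 17
ES_VFX = max(EF_Editing=20, EF_Color grade=17) = 20; EF_VFX = 20+13 = 33
Expected project duration μ = 33 days. Critical path: Pickup shots → Editing → VFX.

Variance along critical path = 0.444 + 4.000 + 9.000 = 13.444; σ = √13.444 = 3.667 days.
Z = (40 − 33) / 3.667 = 1.909
P(T ≤ 40) = Φ(1.909) ≈ 0.972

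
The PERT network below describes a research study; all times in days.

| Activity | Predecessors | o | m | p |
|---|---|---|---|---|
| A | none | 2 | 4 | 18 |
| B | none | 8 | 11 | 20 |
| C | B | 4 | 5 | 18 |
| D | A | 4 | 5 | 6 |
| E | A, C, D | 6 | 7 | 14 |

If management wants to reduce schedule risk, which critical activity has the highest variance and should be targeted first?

C

te_A = (2 + 4·4 + 18)/6 = 36/6 = 6; σ²_A = ((18−2)/6)² = 7.111
te_B = (8 + 4·11 + 20)/6 = 72/6 = 12; σ²_B = ((20−8)/6)² = 4.000
te_C = (4 + 4·5 + 18)/6 = 42/6 = 7; σ²_C = ((18−4)/6)² = 5.444
te_D = (4 + 4·5 + 6)/6 = 30/6 = 5; σ²_D = ((6−4)/6)² = 0.111
te_E = (6 + 4·7 + 14)/6 = 48/6 = 8; σ²_E = ((14−6)/6)² = 1.778

Forward pass:
ES_A = 0; EF_A = 6
ES_B = 0; EF_B = 12
ES_C = 12; EF_C = 12+7 = 19
ES_D = 6; EF_D = 6+5 = 11
ES_E = max(EF_A=6, EF_C=19, EF_D=11) = 19; EF_E = 19+8 = 27
Expected project duration μ = 27 days. Critical path: B → C → E.

Variances on critical path: σ²_B=4.000, σ²_C=5.444, σ²_E=1.778.
Largest is σ²_C = 5.444.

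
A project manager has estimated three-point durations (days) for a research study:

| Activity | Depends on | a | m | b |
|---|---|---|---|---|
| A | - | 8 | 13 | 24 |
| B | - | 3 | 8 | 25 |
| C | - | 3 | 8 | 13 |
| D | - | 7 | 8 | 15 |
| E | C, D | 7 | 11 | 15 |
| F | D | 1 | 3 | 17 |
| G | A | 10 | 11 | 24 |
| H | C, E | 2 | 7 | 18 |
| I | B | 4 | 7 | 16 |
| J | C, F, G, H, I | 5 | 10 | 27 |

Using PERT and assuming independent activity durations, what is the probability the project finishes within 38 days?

te_A = (8 + 4·13 + 24)/6 = 84/6 = 14; σ²_A = ((24−8)/6)² = 7.111
te_B = (3 + 4·8 + 25)/6 = 60/6 = 10; σ²_B = ((25−3)/6)² = 13.444
te_C = (3 + 4·8 + 13)/6 = 48/6 = 8; σ²_C = ((13−3)/6)² = 2.778
te_D = (7 + 4·8 + 15)/6 = 54/6 = 9; σ²_D = ((15−7)/6)² = 1.778
te_E = (7 + 4·11 + 15)/6 = 66/6 = 11; σ²_E = ((15−7)/6)² = 1.778
te_F = (1 + 4·3 + 17)/6 = 30/6 = 5; σ²_F = ((17−1)/6)² = 7.111
te_G = (10 + 4·11 + 24)/6 = 78/6 = 13; σ²_G = ((24−10)/6)² = 5.444
te_H = (2 + 4·7 + 18)/6 = 48/6 = 8; σ²_H = ((18−2)/6)² = 7.111
te_I = (4 + 4·7 + 16)/6 = 48/6 = 8; σ²_I = ((16−4)/6)² = 4.000
te_J = (5 + 4·10 + 27)/6 = 72/6 = 12; σ²_J = ((27−5)/6)² = 13.444

Forward pass:
ES_A = 0; EF_A = 14
ES_B = 0; EF_B = 10
ES_C = 0; EF_C = 8
ES_D = 0; EF_D = 9
ES_E = max(EF_C=8, EF_D=9) = 9; EF_E = 9+11 = 20
ES_F = 9; EF_F = 9+5 = 14
ES_G = 14; EF_G = 14+13 = 27
ES_H = max(EF_C=8, EF_E=20) = 20; EF_H = 20+8 = 28
ES_I = 10; EF_I = 10+8 = 18
ES_J = max(EF_C=8, EF_F=14, EF_G=27, EF_H=28, EF_I=18) = 28; EF_J = 28+12 = 40
Expected project duration μ = 40 days. Critical path: D → E → H → J.

Variance along critical path = 1.778 + 1.778 + 7.111 + 13.444 = 24.111; σ = √24.111 = 4.910 days.
Z = (38 − 40) / 4.910 = -0.407
P(T ≤ 38) = Φ(-0.407) ≈ 0.342

0.342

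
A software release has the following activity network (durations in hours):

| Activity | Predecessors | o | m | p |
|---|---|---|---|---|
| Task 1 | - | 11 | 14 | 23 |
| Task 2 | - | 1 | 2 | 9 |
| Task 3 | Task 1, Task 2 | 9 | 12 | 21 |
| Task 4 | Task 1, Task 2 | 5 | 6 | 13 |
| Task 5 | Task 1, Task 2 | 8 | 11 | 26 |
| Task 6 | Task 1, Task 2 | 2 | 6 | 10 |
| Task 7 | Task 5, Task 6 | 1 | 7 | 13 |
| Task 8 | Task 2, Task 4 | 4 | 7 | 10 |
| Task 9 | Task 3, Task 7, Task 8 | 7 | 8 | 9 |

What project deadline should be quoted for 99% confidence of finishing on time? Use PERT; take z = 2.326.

52.6 hours

te_Task 1 = (11 + 4·14 + 23)/6 = 90/6 = 15; σ²_Task 1 = ((23−11)/6)² = 4.000
te_Task 2 = (1 + 4·2 + 9)/6 = 18/6 = 3; σ²_Task 2 = ((9−1)/6)² = 1.778
te_Task 3 = (9 + 4·12 + 21)/6 = 78/6 = 13; σ²_Task 3 = ((21−9)/6)² = 4.000
te_Task 4 = (5 + 4·6 + 13)/6 = 42/6 = 7; σ²_Task 4 = ((13−5)/6)² = 1.778
te_Task 5 = (8 + 4·11 + 26)/6 = 78/6 = 13; σ²_Task 5 = ((26−8)/6)² = 9.000
te_Task 6 = (2 + 4·6 + 10)/6 = 36/6 = 6; σ²_Task 6 = ((10−2)/6)² = 1.778
te_Task 7 = (1 + 4·7 + 13)/6 = 42/6 = 7; σ²_Task 7 = ((13−1)/6)² = 4.000
te_Task 8 = (4 + 4·7 + 10)/6 = 42/6 = 7; σ²_Task 8 = ((10−4)/6)² = 1.000
te_Task 9 = (7 + 4·8 + 9)/6 = 48/6 = 8; σ²_Task 9 = ((9−7)/6)² = 0.111

Forward pass:
ES_Task 1 = 0; EF_Task 1 = 15
ES_Task 2 = 0; EF_Task 2 = 3
ES_Task 3 = max(EF_Task 1=15, EF_Task 2=3) = 15; EF_Task 3 = 15+13 = 28
ES_Task 4 = max(EF_Task 1=15, EF_Task 2=3) = 15; EF_Task 4 = 15+7 = 22
ES_Task 5 = max(EF_Task 1=15, EF_Task 2=3) = 15; EF_Task 5 = 15+13 = 28
ES_Task 6 = max(EF_Task 1=15, EF_Task 2=3) = 15; EF_Task 6 = 15+6 = 21
ES_Task 7 = max(EF_Task 5=28, EF_Task 6=21) = 28; EF_Task 7 = 28+7 = 35
ES_Task 8 = max(EF_Task 2=3, EF_Task 4=22) = 22; EF_Task 8 = 22+7 = 29
ES_Task 9 = max(EF_Task 3=28, EF_Task 7=35, EF_Task 8=29) = 35; EF_Task 9 = 35+8 = 43
Expected project duration μ = 43 hours. Critical path: Task 1 → Task 5 → Task 7 → Task 9.

Variance along critical path = 4.000 + 9.000 + 4.000 + 0.111 = 17.111; σ = 4.137 hours.
D = μ + z·σ = 43 + 2.326·4.137 = 52.6 hours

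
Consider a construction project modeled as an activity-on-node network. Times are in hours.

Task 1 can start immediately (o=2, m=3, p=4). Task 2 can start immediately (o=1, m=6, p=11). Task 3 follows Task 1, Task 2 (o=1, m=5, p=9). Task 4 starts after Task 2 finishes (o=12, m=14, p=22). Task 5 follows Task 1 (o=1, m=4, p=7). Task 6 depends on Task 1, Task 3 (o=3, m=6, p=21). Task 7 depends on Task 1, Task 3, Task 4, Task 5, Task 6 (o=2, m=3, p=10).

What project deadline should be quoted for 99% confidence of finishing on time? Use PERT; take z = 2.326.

31.3 hours

te_Task 1 = (2 + 4·3 + 4)/6 = 18/6 = 3; σ²_Task 1 = ((4−2)/6)² = 0.111
te_Task 2 = (1 + 4·6 + 11)/6 = 36/6 = 6; σ²_Task 2 = ((11−1)/6)² = 2.778
te_Task 3 = (1 + 4·5 + 9)/6 = 30/6 = 5; σ²_Task 3 = ((9−1)/6)² = 1.778
te_Task 4 = (12 + 4·14 + 22)/6 = 90/6 = 15; σ²_Task 4 = ((22−12)/6)² = 2.778
te_Task 5 = (1 + 4·4 + 7)/6 = 24/6 = 4; σ²_Task 5 = ((7−1)/6)² = 1.000
te_Task 6 = (3 + 4·6 + 21)/6 = 48/6 = 8; σ²_Task 6 = ((21−3)/6)² = 9.000
te_Task 7 = (2 + 4·3 + 10)/6 = 24/6 = 4; σ²_Task 7 = ((10−2)/6)² = 1.778

Forward pass:
ES_Task 1 = 0; EF_Task 1 = 3
ES_Task 2 = 0; EF_Task 2 = 6
ES_Task 3 = max(EF_Task 1=3, EF_Task 2=6) = 6; EF_Task 3 = 6+5 = 11
ES_Task 4 = 6; EF_Task 4 = 6+15 = 21
ES_Task 5 = 3; EF_Task 5 = 3+4 = 7
ES_Task 6 = max(EF_Task 1=3, EF_Task 3=11) = 11; EF_Task 6 = 11+8 = 19
ES_Task 7 = max(EF_Task 1=3, EF_Task 3=11, EF_Task 4=21, EF_Task 5=7, EF_Task 6=19) = 21; EF_Task 7 = 21+4 = 25
Expected project duration μ = 25 hours. Critical path: Task 2 → Task 4 → Task 7.

Variance along critical path = 2.778 + 2.778 + 1.778 = 7.333; σ = 2.708 hours.
D = μ + z·σ = 25 + 2.326·2.708 = 31.3 hours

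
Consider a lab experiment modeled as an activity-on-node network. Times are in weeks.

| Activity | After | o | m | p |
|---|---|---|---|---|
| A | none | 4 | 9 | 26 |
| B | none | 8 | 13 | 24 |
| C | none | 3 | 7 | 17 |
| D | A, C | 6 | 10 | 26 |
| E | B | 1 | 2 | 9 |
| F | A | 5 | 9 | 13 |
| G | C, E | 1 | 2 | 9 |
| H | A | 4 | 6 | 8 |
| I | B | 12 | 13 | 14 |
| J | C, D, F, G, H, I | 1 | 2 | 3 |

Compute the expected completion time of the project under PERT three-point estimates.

29 weeks

te_A = (4 + 4·9 + 26)/6 = 66/6 = 11
te_B = (8 + 4·13 + 24)/6 = 84/6 = 14
te_C = (3 + 4·7 + 17)/6 = 48/6 = 8
te_D = (6 + 4·10 + 26)/6 = 72/6 = 12
te_E = (1 + 4·2 + 9)/6 = 18/6 = 3
te_F = (5 + 4·9 + 13)/6 = 54/6 = 9
te_G = (1 + 4·2 + 9)/6 = 18/6 = 3
te_H = (4 + 4·6 + 8)/6 = 36/6 = 6
te_I = (12 + 4·13 + 14)/6 = 78/6 = 13
te_J = (1 + 4·2 + 3)/6 = 12/6 = 2

Forward pass:
ES_A = 0; EF_A = 11
ES_B = 0; EF_B = 14
ES_C = 0; EF_C = 8
ES_D = max(EF_A=11, EF_C=8) = 11; EF_D = 11+12 = 23
ES_E = 14; EF_E = 14+3 = 17
ES_F = 11; EF_F = 11+9 = 20
ES_G = max(EF_C=8, EF_E=17) = 17; EF_G = 17+3 = 20
ES_H = 11; EF_H = 11+6 = 17
ES_I = 14; EF_I = 14+13 = 27
ES_J = max(EF_C=8, EF_D=23, EF_F=20, EF_G=20, EF_H=17, EF_I=27) = 27; EF_J = 27+2 = 29
Expected project duration μ = 29 weeks. Critical path: B → I → J.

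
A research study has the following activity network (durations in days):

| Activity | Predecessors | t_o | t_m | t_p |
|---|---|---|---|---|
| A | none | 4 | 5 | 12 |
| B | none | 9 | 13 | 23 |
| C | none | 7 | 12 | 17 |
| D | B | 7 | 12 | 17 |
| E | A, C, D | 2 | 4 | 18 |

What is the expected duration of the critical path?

te_A = (4 + 4·5 + 12)/6 = 36/6 = 6
te_B = (9 + 4·13 + 23)/6 = 84/6 = 14
te_C = (7 + 4·12 + 17)/6 = 72/6 = 12
te_D = (7 + 4·12 + 17)/6 = 72/6 = 12
te_E = (2 + 4·4 + 18)/6 = 36/6 = 6

Forward pass:
ES_A = 0; EF_A = 6
ES_B = 0; EF_B = 14
ES_C = 0; EF_C = 12
ES_D = 14; EF_D = 14+12 = 26
ES_E = max(EF_A=6, EF_C=12, EF_D=26) = 26; EF_E = 26+6 = 32
Expected project duration μ = 32 days. Critical path: B → D → E.

32 days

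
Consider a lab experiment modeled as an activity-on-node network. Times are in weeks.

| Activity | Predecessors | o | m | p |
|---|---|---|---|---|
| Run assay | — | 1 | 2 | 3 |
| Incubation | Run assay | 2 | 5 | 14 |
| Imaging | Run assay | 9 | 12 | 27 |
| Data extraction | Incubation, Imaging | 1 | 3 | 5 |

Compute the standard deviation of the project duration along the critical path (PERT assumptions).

te_Run assay = (1 + 4·2 + 3)/6 = 12/6 = 2; σ²_Run assay = ((3−1)/6)² = 0.111
te_Incubation = (2 + 4·5 + 14)/6 = 36/6 = 6; σ²_Incubation = ((14−2)/6)² = 4.000
te_Imaging = (9 + 4·12 + 27)/6 = 84/6 = 14; σ²_Imaging = ((27−9)/6)² = 9.000
te_Data extraction = (1 + 4·3 + 5)/6 = 18/6 = 3; σ²_Data extraction = ((5−1)/6)² = 0.444

Forward pass:
ES_Run assay = 0; EF_Run assay = 2
ES_Incubation = 2; EF_Incubation = 2+6 = 8
ES_Imaging = 2; EF_Imaging = 2+14 = 16
ES_Data extraction = max(EF_Incubation=8, EF_Imaging=16) = 16; EF_Data extraction = 16+3 = 19
Expected project duration μ = 19 weeks. Critical path: Run assay → Imaging → Data extraction.

Variance along critical path = 0.111 + 9.000 + 0.444 = 9.556
σ = √9.556 = 3.091 weeks

3.09 weeks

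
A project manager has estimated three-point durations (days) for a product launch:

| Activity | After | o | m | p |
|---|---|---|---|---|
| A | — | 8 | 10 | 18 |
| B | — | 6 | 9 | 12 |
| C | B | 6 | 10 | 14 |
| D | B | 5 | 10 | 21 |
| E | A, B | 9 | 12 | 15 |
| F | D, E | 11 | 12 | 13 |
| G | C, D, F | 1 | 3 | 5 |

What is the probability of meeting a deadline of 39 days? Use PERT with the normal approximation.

te_A = (8 + 4·10 + 18)/6 = 66/6 = 11; σ²_A = ((18−8)/6)² = 2.778
te_B = (6 + 4·9 + 12)/6 = 54/6 = 9; σ²_B = ((12−6)/6)² = 1.000
te_C = (6 + 4·10 + 14)/6 = 60/6 = 10; σ²_C = ((14−6)/6)² = 1.778
te_D = (5 + 4·10 + 21)/6 = 66/6 = 11; σ²_D = ((21−5)/6)² = 7.111
te_E = (9 + 4·12 + 15)/6 = 72/6 = 12; σ²_E = ((15−9)/6)² = 1.000
te_F = (11 + 4·12 + 13)/6 = 72/6 = 12; σ²_F = ((13−11)/6)² = 0.111
te_G = (1 + 4·3 + 5)/6 = 18/6 = 3; σ²_G = ((5−1)/6)² = 0.444

Forward pass:
ES_A = 0; EF_A = 11
ES_B = 0; EF_B = 9
ES_C = 9; EF_C = 9+10 = 19
ES_D = 9; EF_D = 9+11 = 20
ES_E = max(EF_A=11, EF_B=9) = 11; EF_E = 11+12 = 23
ES_F = max(EF_D=20, EF_E=23) = 23; EF_F = 23+12 = 35
ES_G = max(EF_C=19, EF_D=20, EF_F=35) = 35; EF_G = 35+3 = 38
Expected project duration μ = 38 days. Critical path: A → E → F → G.

Variance along critical path = 2.778 + 1.000 + 0.111 + 0.444 = 4.333; σ = √4.333 = 2.082 days.
Z = (39 − 38) / 2.082 = 0.480
P(T ≤ 39) = Φ(0.480) ≈ 0.685

0.685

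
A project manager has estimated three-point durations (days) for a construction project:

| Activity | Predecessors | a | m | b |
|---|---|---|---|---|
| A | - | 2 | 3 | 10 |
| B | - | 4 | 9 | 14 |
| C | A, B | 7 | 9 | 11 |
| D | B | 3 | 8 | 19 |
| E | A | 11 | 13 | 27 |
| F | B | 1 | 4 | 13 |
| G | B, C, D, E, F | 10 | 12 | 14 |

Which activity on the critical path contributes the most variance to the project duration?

E

te_A = (2 + 4·3 + 10)/6 = 24/6 = 4; σ²_A = ((10−2)/6)² = 1.778
te_B = (4 + 4·9 + 14)/6 = 54/6 = 9; σ²_B = ((14−4)/6)² = 2.778
te_C = (7 + 4·9 + 11)/6 = 54/6 = 9; σ²_C = ((11−7)/6)² = 0.444
te_D = (3 + 4·8 + 19)/6 = 54/6 = 9; σ²_D = ((19−3)/6)² = 7.111
te_E = (11 + 4·13 + 27)/6 = 90/6 = 15; σ²_E = ((27−11)/6)² = 7.111
te_F = (1 + 4·4 + 13)/6 = 30/6 = 5; σ²_F = ((13−1)/6)² = 4.000
te_G = (10 + 4·12 + 14)/6 = 72/6 = 12; σ²_G = ((14−10)/6)² = 0.444

Forward pass:
ES_A = 0; EF_A = 4
ES_B = 0; EF_B = 9
ES_C = max(EF_A=4, EF_B=9) = 9; EF_C = 9+9 = 18
ES_D = 9; EF_D = 9+9 = 18
ES_E = 4; EF_E = 4+15 = 19
ES_F = 9; EF_F = 9+5 = 14
ES_G = max(EF_B=9, EF_C=18, EF_D=18, EF_E=19, EF_F=14) = 19; EF_G = 19+12 = 31
Expected project duration μ = 31 days. Critical path: A → E → G.

Variances on critical path: σ²_A=1.778, σ²_E=7.111, σ²_G=0.444.
Largest is σ²_E = 7.111.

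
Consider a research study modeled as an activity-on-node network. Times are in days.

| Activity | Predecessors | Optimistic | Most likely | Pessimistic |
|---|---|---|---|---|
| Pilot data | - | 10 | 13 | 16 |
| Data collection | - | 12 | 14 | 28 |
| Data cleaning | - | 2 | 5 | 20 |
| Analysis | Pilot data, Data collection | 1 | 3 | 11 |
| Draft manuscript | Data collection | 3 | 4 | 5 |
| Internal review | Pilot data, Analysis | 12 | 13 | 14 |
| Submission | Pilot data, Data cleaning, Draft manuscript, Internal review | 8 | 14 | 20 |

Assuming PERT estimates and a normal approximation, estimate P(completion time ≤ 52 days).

0.909

te_Pilot data = (10 + 4·13 + 16)/6 = 78/6 = 13; σ²_Pilot data = ((16−10)/6)² = 1.000
te_Data collection = (12 + 4·14 + 28)/6 = 96/6 = 16; σ²_Data collection = ((28−12)/6)² = 7.111
te_Data cleaning = (2 + 4·5 + 20)/6 = 42/6 = 7; σ²_Data cleaning = ((20−2)/6)² = 9.000
te_Analysis = (1 + 4·3 + 11)/6 = 24/6 = 4; σ²_Analysis = ((11−1)/6)² = 2.778
te_Draft manuscript = (3 + 4·4 + 5)/6 = 24/6 = 4; σ²_Draft manuscript = ((5−3)/6)² = 0.111
te_Internal review = (12 + 4·13 + 14)/6 = 78/6 = 13; σ²_Internal review = ((14−12)/6)² = 0.111
te_Submission = (8 + 4·14 + 20)/6 = 84/6 = 14; σ²_Submission = ((20−8)/6)² = 4.000

Forward pass:
ES_Pilot data = 0; EF_Pilot data = 13
ES_Data collection = 0; EF_Data collection = 16
ES_Data cleaning = 0; EF_Data cleaning = 7
ES_Analysis = max(EF_Pilot data=13, EF_Data collection=16) = 16; EF_Analysis = 16+4 = 20
ES_Draft manuscript = 16; EF_Draft manuscript = 16+4 = 20
ES_Internal review = max(EF_Pilot data=13, EF_Analysis=20) = 20; EF_Internal review = 20+13 = 33
ES_Submission = max(EF_Pilot data=13, EF_Data cleaning=7, EF_Draft manuscript=20, EF_Internal review=33) = 33; EF_Submission = 33+14 = 47
Expected project duration μ = 47 days. Critical path: Data collection → Analysis → Internal review → Submission.

Variance along critical path = 7.111 + 2.778 + 0.111 + 4.000 = 14.000; σ = √14.000 = 3.742 days.
Z = (52 − 47) / 3.742 = 1.336
P(T ≤ 52) = Φ(1.336) ≈ 0.909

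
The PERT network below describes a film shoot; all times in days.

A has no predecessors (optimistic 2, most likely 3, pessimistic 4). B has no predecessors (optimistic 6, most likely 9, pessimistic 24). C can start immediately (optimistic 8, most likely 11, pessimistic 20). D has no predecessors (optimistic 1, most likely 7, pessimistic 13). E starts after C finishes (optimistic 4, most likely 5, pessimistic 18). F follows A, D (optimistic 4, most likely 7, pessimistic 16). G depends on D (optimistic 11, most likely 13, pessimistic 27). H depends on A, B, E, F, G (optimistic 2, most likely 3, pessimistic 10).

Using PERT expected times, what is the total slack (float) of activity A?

te_A = (2 + 4·3 + 4)/6 = 18/6 = 3
te_B = (6 + 4·9 + 24)/6 = 66/6 = 11
te_C = (8 + 4·11 + 20)/6 = 72/6 = 12
te_D = (1 + 4·7 + 13)/6 = 42/6 = 7
te_E = (4 + 4·5 + 18)/6 = 42/6 = 7
te_F = (4 + 4·7 + 16)/6 = 48/6 = 8
te_G = (11 + 4·13 + 27)/6 = 90/6 = 15
te_H = (2 + 4·3 + 10)/6 = 24/6 = 4

Forward pass:
ES_A = 0; EF_A = 3
ES_B = 0; EF_B = 11
ES_C = 0; EF_C = 12
ES_D = 0; EF_D = 7
ES_E = 12; EF_E = 12+7 = 19
ES_F = max(EF_A=3, EF_D=7) = 7; EF_F = 7+8 = 15
ES_G = 7; EF_G = 7+15 = 22
ES_H = max(EF_A=3, EF_B=11, EF_E=19, EF_F=15, EF_G=22) = 22; EF_H = 22+4 = 26
Expected project duration μ = 26 days. Critical path: D → G → H.

Backward pass:
LF_H = 26; LS_H = 26−4 = 22
LF_G = LS_H = 22; LS_G = 22−15 = 7
LF_F = LS_H = 22; LS_F = 22−8 = 14
LF_E = LS_H = 22; LS_E = 22−7 = 15
LF_D = min(LS_F=14, LS_G=7) = 7; LS_D = 7−7 = 0
LF_C = LS_E = 15; LS_C = 15−12 = 3
LF_B = LS_H = 22; LS_B = 22−11 = 11
LF_A = min(LS_F=14, LS_H=22) = 14; LS_A = 14−3 = 11
Slack_A = LS_A − ES_A = 11 − 0 = 11

11 days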